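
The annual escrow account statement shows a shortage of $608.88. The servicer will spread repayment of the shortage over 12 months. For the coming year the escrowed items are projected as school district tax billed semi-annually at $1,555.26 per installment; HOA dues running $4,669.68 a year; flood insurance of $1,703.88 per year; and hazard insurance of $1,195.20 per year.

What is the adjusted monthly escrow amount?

School district tax — $1,555.26 × 2 = $3,110.52 annually
HOA dues — $4,669.68 annually
Flood insurance — $1,703.88 annually
Hazard insurance — $1,195.20 annually
Combined annual = $3,110.52 + $4,669.68 + $1,703.88 + $1,195.20 = $10,679.28
Base monthly escrow = $10,679.28 / 12 = $889.94
Shortage spread = $608.88 ÷ 12 = $50.74/mo
New monthly escrow = $889.94 + $50.74 = $940.68

$940.68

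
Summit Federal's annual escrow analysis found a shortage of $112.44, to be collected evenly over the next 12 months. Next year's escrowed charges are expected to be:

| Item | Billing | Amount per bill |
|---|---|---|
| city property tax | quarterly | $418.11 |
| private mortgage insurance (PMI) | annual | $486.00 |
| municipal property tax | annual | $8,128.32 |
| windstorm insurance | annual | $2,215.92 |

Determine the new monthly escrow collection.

City property tax — $418.11 × 4 = $1,672.44/yr
Private mortgage insurance (PMI) — $486.00/yr
Municipal property tax — $8,128.32/yr
Windstorm insurance — $2,215.92/yr
Yearly total = $1,672.44 + $486.00 + $8,128.32 + $2,215.92 = $12,502.68
Monthly escrow = $12,502.68 / 12 = $1,041.89
Monthly shortage recovery: $112.44 / 12 = $9.37
Adjusted monthly = $1,041.89 + $9.37 = $1,051.26

$1,051.26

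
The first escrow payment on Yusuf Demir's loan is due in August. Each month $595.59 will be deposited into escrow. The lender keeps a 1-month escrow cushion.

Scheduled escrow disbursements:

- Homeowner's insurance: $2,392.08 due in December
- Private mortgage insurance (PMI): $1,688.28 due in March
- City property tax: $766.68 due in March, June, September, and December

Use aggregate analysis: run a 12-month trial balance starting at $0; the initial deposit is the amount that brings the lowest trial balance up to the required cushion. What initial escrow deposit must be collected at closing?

$2,211.27

Cushion = 1 × $595.59 = $595.59
Trial balance (start $0, +$595.59 each month, − disbursements):
  Aug: +$595.59 → $595.59
  Sep: +$595.59 − $766.68 → $424.50
  Oct: +$595.59 → $1,020.09
  Nov: +$595.59 → $1,615.68
  Dec: +$595.59 − $3,158.76 → -$947.49
  Jan: +$595.59 → -$351.90
  Feb: +$595.59 → $243.69
  Mar: +$595.59 − $2,454.96 → -$1,615.68
  Apr: +$595.59 → -$1,020.09
  May: +$595.59 → -$424.50
  Jun: +$595.59 − $766.68 → -$595.59
  Jul: +$595.59 → $0.00
Lowest trial balance = -$1,615.68 (Mar)
Initial deposit = cushion − low point = $595.59 − (-$1,615.68) = $2,211.27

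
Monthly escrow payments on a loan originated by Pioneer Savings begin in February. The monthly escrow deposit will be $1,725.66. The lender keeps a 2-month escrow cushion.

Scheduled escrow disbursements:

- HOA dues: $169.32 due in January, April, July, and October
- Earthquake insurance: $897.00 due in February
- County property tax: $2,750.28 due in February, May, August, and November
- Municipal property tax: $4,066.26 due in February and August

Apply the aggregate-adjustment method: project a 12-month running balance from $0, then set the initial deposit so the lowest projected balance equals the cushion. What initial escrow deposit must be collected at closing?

Cushion = 2 × $1,725.66 = $3,451.32
Trial balance (start $0, +$1,725.66 each month, − disbursements):
  Feb: +$1,725.66 − $7,713.54 → -$5,987.88
  Mar: +$1,725.66 → -$4,262.22
  Apr: +$1,725.66 − $169.32 → -$2,705.88
  May: +$1,725.66 − $2,750.28 → -$3,730.50
  Jun: +$1,725.66 → -$2,004.84
  Jul: +$1,725.66 − $169.32 → -$448.50
  Aug: +$1,725.66 − $6,816.54 → -$5,539.38
  Sep: +$1,725.66 → -$3,813.72
  Oct: +$1,725.66 − $169.32 → -$2,257.38
  Nov: +$1,725.66 − $2,750.28 → -$3,282.00
  Dec: +$1,725.66 → -$1,556.34
  Jan: +$1,725.66 − $169.32 → $0.00
Lowest trial balance = -$5,987.88 (Feb)
Initial deposit = cushion − low point = $3,451.32 − (-$5,987.88) = $9,439.20

$9,439.20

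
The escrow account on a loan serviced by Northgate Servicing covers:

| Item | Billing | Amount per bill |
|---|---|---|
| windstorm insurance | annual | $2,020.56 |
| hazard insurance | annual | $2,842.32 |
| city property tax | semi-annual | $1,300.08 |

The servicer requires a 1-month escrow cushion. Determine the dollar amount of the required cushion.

Windstorm insurance: $2,020.56 per year
Hazard insurance: $2,842.32 per year
City property tax: $1,300.08 × 2 = $2,600.16 per year
Annual escrow total = $2,020.56 + $2,842.32 + $2,600.16 = $7,463.04
Base monthly escrow = $7,463.04 / 12 = $621.92
Cushion = 1 × $621.92 = $621.92

$621.92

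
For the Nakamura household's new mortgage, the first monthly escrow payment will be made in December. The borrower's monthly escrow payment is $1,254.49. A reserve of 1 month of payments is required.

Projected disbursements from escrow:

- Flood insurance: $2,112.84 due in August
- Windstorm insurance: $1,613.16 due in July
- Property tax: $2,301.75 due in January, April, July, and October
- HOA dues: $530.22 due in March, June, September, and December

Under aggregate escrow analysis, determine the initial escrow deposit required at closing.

Cushion = 1 × $1,254.49 = $1,254.49
Trial balance (start $0, +$1,254.49 each month, − disbursements):
  Dec: +$1,254.49 − $530.22 → $724.27
  Jan: +$1,254.49 − $2,301.75 → -$322.99
  Feb: +$1,254.49 → $931.50
  Mar: +$1,254.49 − $530.22 → $1,655.77
  Apr: +$1,254.49 − $2,301.75 → $608.51
  May: +$1,254.49 → $1,863.00
  Jun: +$1,254.49 − $530.22 → $2,587.27
  Jul: +$1,254.49 − $3,914.91 → -$73.15
  Aug: +$1,254.49 − $2,112.84 → -$931.50
  Sep: +$1,254.49 − $530.22 → -$207.23
  Oct: +$1,254.49 − $2,301.75 → -$1,254.49
  Nov: +$1,254.49 → $0.00
Lowest trial balance = -$1,254.49 (Oct)
Initial deposit = cushion − low point = $1,254.49 − (-$1,254.49) = $2,508.98

$2,508.98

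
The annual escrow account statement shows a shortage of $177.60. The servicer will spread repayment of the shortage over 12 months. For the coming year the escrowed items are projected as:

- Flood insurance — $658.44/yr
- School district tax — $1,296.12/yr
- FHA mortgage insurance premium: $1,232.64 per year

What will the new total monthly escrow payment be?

$280.40

Flood insurance = $658.44 per year
School district tax = $1,296.12 per year
FHA mortgage insurance premium = $1,232.64 per year
Combined annual = $658.44 + $1,296.12 + $1,232.64 = $3,187.20
Monthly escrow = $3,187.20 ÷ 12 = $265.60
Shortage per month = $177.60 ÷ 12 = $14.80
New monthly escrow = $265.60 + $14.80 = $280.40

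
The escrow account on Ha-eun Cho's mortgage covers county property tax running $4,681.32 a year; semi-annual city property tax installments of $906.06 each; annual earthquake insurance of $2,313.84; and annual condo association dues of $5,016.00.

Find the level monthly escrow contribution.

County property tax = $4,681.32 per year
City property tax = $906.06 × 2 = $1,812.12 per year
Earthquake insurance = $2,313.84 per year
Condo association dues = $5,016.00 per year
Annual escrow total = $4,681.32 + $1,812.12 + $2,313.84 + $5,016.00 = $13,823.28
Monthly escrow = $13,823.28 ÷ 12 = $1,151.94

$1,151.94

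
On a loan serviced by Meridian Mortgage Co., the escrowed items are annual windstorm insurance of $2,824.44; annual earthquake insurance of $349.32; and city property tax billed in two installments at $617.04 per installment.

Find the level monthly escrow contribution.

Windstorm insurance = $2,824.44/yr
Earthquake insurance = $349.32/yr
City property tax = $617.04 × 2 = $1,234.08/yr
Yearly total = $2,824.44 + $349.32 + $1,234.08 = $4,407.84
Per month = $4,407.84 / 12 = $367.32

$367.32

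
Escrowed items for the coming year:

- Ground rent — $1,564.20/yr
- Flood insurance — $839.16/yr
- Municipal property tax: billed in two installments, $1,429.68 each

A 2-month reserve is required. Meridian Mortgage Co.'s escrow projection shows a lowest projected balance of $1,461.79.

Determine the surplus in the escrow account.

Ground rent — $1,564.20 per year
Flood insurance — $839.16 per year
Municipal property tax — $1,429.68 × 2 = $2,859.36 per year
Yearly total = $1,564.20 + $839.16 + $2,859.36 = $5,262.72
Monthly escrow = $5,262.72 / 12 = $438.56
Required cushion = 2 × $438.56 = $877.12
Excess over cushion: $1,461.79 − $877.12 = $584.67

$584.67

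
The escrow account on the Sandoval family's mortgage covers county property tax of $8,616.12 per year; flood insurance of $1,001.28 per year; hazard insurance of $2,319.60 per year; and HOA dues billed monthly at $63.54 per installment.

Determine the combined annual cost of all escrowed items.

County property tax = $8,616.12/yr
Flood insurance = $1,001.28/yr
Hazard insurance = $2,319.60/yr
HOA dues = $63.54 × 12 = $762.48/yr
Combined annual = $8,616.12 + $1,001.28 + $2,319.60 + $762.48 = $12,699.48

$12,699.48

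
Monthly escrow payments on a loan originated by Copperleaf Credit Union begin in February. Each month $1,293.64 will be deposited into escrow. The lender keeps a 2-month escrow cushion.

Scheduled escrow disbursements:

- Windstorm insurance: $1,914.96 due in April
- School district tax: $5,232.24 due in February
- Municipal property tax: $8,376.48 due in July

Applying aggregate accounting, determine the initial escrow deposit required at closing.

Cushion = 2 × $1,293.64 = $2,587.28
Trial balance (start $0, +$1,293.64 each month, − disbursements):
  Feb: +$1,293.64 − $5,232.24 → -$3,938.60
  Mar: +$1,293.64 → -$2,644.96
  Apr: +$1,293.64 − $1,914.96 → -$3,266.28
  May: +$1,293.64 → -$1,972.64
  Jun: +$1,293.64 → -$679.00
  Jul: +$1,293.64 − $8,376.48 → -$7,761.84
  Aug: +$1,293.64 → -$6,468.20
  Sep: +$1,293.64 → -$5,174.56
  Oct: +$1,293.64 → -$3,880.92
  Nov: +$1,293.64 → -$2,587.28
  Dec: +$1,293.64 → -$1,293.64
  Jan: +$1,293.64 → $0.00
Lowest trial balance = -$7,761.84 (Jul)
Initial deposit = cushion − low point = $2,587.28 − (-$7,761.84) = $10,349.12

$10,349.12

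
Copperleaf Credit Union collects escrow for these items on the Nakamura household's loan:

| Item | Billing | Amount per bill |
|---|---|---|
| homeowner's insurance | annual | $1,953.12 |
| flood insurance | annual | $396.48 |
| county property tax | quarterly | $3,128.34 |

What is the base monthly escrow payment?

Homeowner's insurance: $1,953.12/yr
Flood insurance: $396.48/yr
County property tax: $3,128.34 × 4 = $12,513.36/yr
Total per year = $1,953.12 + $396.48 + $12,513.36 = $14,862.96
Monthly = $14,862.96 / 12 = $1,238.58

$1,238.58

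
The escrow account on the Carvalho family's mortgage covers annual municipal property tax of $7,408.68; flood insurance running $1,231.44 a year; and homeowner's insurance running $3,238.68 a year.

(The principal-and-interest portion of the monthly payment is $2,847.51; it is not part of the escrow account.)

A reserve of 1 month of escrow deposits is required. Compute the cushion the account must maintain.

$989.90

Municipal property tax: $7,408.68 per year
Flood insurance: $1,231.44 per year
Homeowner's insurance: $3,238.68 per year
Yearly total = $11,878.80
Per month = $11,878.80 / 12 = $989.90
Reserve = 1 × $989.90 = $989.90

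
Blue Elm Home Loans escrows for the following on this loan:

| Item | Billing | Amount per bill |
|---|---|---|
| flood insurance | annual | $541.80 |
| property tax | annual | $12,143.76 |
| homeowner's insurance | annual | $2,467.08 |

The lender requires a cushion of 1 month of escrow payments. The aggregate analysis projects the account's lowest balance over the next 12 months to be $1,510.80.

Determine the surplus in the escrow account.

Flood insurance — $541.80/yr
Property tax — $12,143.76/yr
Homeowner's insurance — $2,467.08/yr
Combined annual = $15,152.64
Base monthly escrow = $15,152.64 ÷ 12 = $1,262.72
Required reserve = 1 × $1,262.72 = $1,262.72
Surplus = $1,510.80 − $1,262.72 = $248.08

$248.08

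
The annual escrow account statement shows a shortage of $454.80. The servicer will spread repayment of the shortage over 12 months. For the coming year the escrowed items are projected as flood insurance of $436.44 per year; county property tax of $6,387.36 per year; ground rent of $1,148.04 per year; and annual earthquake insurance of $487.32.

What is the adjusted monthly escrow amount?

Flood insurance: $436.44 annually
County property tax: $6,387.36 annually
Ground rent: $1,148.04 annually
Earthquake insurance: $487.32 annually
Annual escrow total = $436.44 + $6,387.36 + $1,148.04 + $487.32 = $8,459.16
Monthly = $8,459.16 ÷ 12 = $704.93
Shortage spread = $454.80 ÷ 12 = $37.90/mo
New monthly escrow = $704.93 + $37.90 = $742.83

$742.83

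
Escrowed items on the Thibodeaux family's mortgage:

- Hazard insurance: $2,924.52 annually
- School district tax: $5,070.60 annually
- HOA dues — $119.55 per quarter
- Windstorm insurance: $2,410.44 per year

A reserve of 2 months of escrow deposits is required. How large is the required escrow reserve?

$1,813.96

Hazard insurance — $2,924.52
School district tax — $5,070.60
HOA dues — $119.55 × 4 = $478.20
Windstorm insurance — $2,410.44
Total annual escrow = $2,924.52 + $5,070.60 + $478.20 + $2,410.44 = $10,883.76
Monthly = $10,883.76 / 12 = $906.98
Reserve = 2 × $906.98 = $1,813.96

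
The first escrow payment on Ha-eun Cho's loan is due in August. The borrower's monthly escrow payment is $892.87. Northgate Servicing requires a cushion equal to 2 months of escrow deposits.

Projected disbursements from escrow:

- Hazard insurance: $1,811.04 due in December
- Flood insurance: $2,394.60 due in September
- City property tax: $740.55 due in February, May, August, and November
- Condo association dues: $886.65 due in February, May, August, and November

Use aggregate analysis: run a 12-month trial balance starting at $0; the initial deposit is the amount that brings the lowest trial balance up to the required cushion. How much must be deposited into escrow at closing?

Cushion = 2 × $892.87 = $1,785.74
Trial balance (start $0, +$892.87 each month, − disbursements):
  Aug: +$892.87 − $1,627.20 → -$734.33
  Sep: +$892.87 − $2,394.60 → -$2,236.06
  Oct: +$892.87 → -$1,343.19
  Nov: +$892.87 − $1,627.20 → -$2,077.52
  Dec: +$892.87 − $1,811.04 → -$2,995.69
  Jan: +$892.87 → -$2,102.82
  Feb: +$892.87 − $1,627.20 → -$2,837.15
  Mar: +$892.87 → -$1,944.28
  Apr: +$892.87 → -$1,051.41
  May: +$892.87 − $1,627.20 → -$1,785.74
  Jun: +$892.87 → -$892.87
  Jul: +$892.87 → $0.00
Lowest trial balance = -$2,995.69 (Dec)
Initial deposit = cushion − low point = $1,785.74 − (-$2,995.69) = $4,781.43

$4,781.43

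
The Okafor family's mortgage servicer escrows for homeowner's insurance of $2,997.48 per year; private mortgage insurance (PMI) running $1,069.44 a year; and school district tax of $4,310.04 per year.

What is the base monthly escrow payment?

Homeowner's insurance = $2,997.48 per year
Private mortgage insurance (PMI) = $1,069.44 per year
School district tax = $4,310.04 per year
Total annual escrow = $2,997.48 + $1,069.44 + $4,310.04 = $8,376.96
Monthly escrow = $8,376.96 ÷ 12 = $698.08

$698.08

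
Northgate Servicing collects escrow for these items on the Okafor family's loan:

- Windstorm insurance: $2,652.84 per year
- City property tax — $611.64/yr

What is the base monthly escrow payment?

$272.04

Windstorm insurance: $2,652.84
City property tax: $611.64
Annual escrow total = $2,652.84 + $611.64 = $3,264.48
Base monthly escrow = $3,264.48 ÷ 12 = $272.04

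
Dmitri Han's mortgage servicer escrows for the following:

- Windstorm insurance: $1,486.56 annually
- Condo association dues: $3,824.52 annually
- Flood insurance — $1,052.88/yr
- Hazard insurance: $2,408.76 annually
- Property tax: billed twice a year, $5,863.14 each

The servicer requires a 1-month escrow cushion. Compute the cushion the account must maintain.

$1,708.25

Windstorm insurance: $1,486.56
Condo association dues: $3,824.52
Flood insurance: $1,052.88
Hazard insurance: $2,408.76
Property tax: $5,863.14 × 2 = $11,726.28
Annual escrow total = $1,486.56 + $3,824.52 + $1,052.88 + $2,408.76 + $11,726.28 = $20,499.00
Monthly escrow = $20,499.00 ÷ 12 = $1,708.25
Required cushion = 1 × $1,708.25 = $1,708.25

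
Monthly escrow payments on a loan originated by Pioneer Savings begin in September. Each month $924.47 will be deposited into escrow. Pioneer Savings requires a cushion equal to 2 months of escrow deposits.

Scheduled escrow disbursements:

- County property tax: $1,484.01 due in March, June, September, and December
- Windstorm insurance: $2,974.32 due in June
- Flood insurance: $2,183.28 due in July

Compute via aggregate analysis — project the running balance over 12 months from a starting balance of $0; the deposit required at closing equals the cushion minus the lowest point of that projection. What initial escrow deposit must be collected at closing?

$2,773.41

Cushion = 2 × $924.47 = $1,848.94
Trial balance (start $0, +$924.47 each month, − disbursements):
  Sep: +$924.47 − $1,484.01 → -$559.54
  Oct: +$924.47 → $364.93
  Nov: +$924.47 → $1,289.40
  Dec: +$924.47 − $1,484.01 → $729.86
  Jan: +$924.47 → $1,654.33
  Feb: +$924.47 → $2,578.80
  Mar: +$924.47 − $1,484.01 → $2,019.26
  Apr: +$924.47 → $2,943.73
  May: +$924.47 → $3,868.20
  Jun: +$924.47 − $4,458.33 → $334.34
  Jul: +$924.47 − $2,183.28 → -$924.47
  Aug: +$924.47 → $0.00
Lowest trial balance = -$924.47 (Jul)
Initial deposit = cushion − low point = $1,848.94 − (-$924.47) = $2,773.41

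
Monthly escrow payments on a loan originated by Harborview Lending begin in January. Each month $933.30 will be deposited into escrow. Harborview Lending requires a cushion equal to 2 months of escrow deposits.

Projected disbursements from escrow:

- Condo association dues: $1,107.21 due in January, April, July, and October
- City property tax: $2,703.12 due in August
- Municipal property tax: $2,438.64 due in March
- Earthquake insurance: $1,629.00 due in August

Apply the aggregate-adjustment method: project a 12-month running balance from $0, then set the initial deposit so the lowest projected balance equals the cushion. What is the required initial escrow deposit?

$4,492.59

Cushion = 2 × $933.30 = $1,866.60
Trial balance (start $0, +$933.30 each month, − disbursements):
  Jan: +$933.30 − $1,107.21 → -$173.91
  Feb: +$933.30 → $759.39
  Mar: +$933.30 − $2,438.64 → -$745.95
  Apr: +$933.30 − $1,107.21 → -$919.86
  May: +$933.30 → $13.44
  Jun: +$933.30 → $946.74
  Jul: +$933.30 − $1,107.21 → $772.83
  Aug: +$933.30 − $4,332.12 → -$2,625.99
  Sep: +$933.30 → -$1,692.69
  Oct: +$933.30 − $1,107.21 → -$1,866.60
  Nov: +$933.30 → -$933.30
  Dec: +$933.30 → $0.00
Lowest trial balance = -$2,625.99 (Aug)
Initial deposit = cushion − low point = $1,866.60 − (-$2,625.99) = $4,492.59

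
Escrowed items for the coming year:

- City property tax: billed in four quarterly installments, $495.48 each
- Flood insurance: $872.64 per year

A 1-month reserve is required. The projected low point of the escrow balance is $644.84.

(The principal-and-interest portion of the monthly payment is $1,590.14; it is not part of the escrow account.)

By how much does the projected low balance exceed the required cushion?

$406.96

City property tax — $495.48 × 4 = $1,981.92 per year
Flood insurance — $872.64 per year
Yearly total = $2,854.56
Base monthly escrow = $2,854.56 ÷ 12 = $237.88
Required cushion = 1 × $237.88 = $237.88
Excess over cushion: $644.84 − $237.88 = $406.96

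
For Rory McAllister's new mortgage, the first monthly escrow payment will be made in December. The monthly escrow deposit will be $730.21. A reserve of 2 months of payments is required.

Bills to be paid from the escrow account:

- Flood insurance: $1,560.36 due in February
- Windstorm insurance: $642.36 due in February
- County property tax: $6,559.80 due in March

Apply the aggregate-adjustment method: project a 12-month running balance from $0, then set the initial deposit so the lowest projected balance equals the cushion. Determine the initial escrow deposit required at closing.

$7,302.10

Cushion = 2 × $730.21 = $1,460.42
Trial balance (start $0, +$730.21 each month, − disbursements):
  Dec: +$730.21 → $730.21
  Jan: +$730.21 → $1,460.42
  Feb: +$730.21 − $2,202.72 → -$12.09
  Mar: +$730.21 − $6,559.80 → -$5,841.68
  Apr: +$730.21 → -$5,111.47
  May: +$730.21 → -$4,381.26
  Jun: +$730.21 → -$3,651.05
  Jul: +$730.21 → -$2,920.84
  Aug: +$730.21 → -$2,190.63
  Sep: +$730.21 → -$1,460.42
  Oct: +$730.21 → -$730.21
  Nov: +$730.21 → $0.00
Lowest trial balance = -$5,841.68 (Mar)
Initial deposit = cushion − low point = $1,460.42 − (-$5,841.68) = $7,302.10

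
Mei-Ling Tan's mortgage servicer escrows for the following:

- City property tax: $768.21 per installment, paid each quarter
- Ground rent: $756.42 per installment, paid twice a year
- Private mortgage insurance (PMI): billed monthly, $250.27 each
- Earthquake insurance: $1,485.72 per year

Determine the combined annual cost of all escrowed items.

$9,074.64

City property tax: $768.21 × 4 = $3,072.84 annually
Ground rent: $756.42 × 2 = $1,512.84 annually
Private mortgage insurance (PMI): $250.27 × 12 = $3,003.24 annually
Earthquake insurance: $1,485.72 annually
Combined annual = $3,072.84 + $1,512.84 + $3,003.24 + $1,485.72 = $9,074.64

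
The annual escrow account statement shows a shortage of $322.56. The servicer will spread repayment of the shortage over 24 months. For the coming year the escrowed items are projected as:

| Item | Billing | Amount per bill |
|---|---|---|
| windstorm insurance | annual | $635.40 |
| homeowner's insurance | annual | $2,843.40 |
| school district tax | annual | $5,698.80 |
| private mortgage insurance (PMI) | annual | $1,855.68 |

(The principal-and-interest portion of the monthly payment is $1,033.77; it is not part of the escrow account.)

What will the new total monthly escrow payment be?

Windstorm insurance = $635.40
Homeowner's insurance = $2,843.40
School district tax = $5,698.80
Private mortgage insurance (PMI) = $1,855.68
Annual escrow total = $11,033.28
Monthly = $11,033.28 / 12 = $919.44
Shortage per month = $322.56 / 24 = $13.44
Adjusted monthly = $919.44 + $13.44 = $932.88

$932.88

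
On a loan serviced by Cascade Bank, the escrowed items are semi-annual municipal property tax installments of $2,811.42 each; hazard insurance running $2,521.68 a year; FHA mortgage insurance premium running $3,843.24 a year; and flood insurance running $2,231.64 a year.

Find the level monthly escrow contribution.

Municipal property tax — $2,811.42 × 2 = $5,622.84 per year
Hazard insurance — $2,521.68 per year
FHA mortgage insurance premium — $3,843.24 per year
Flood insurance — $2,231.64 per year
Combined annual = $5,622.84 + $2,521.68 + $3,843.24 + $2,231.64 = $14,219.40
Monthly escrow = $14,219.40 / 12 = $1,184.95

$1,184.95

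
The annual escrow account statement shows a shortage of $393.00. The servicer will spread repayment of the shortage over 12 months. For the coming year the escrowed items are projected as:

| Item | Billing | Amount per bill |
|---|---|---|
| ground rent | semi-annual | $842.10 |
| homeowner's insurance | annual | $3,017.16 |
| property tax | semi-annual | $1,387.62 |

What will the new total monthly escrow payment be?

$655.80

Ground rent — $842.10 × 2 = $1,684.20
Homeowner's insurance — $3,017.16
Property tax — $1,387.62 × 2 = $2,775.24
Total per year = $1,684.20 + $3,017.16 + $2,775.24 = $7,476.60
Monthly escrow = $7,476.60 / 12 = $623.05
Shortage per month = $393.00 / 12 = $32.75
New monthly escrow = $623.05 + $32.75 = $655.80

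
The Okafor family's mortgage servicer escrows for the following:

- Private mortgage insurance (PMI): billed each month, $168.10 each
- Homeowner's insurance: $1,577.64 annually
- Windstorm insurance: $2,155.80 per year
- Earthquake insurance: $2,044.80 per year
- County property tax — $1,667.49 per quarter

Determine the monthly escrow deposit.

Private mortgage insurance (PMI) = $168.10 × 12 = $2,017.20
Homeowner's insurance = $1,577.64
Windstorm insurance = $2,155.80
Earthquake insurance = $2,044.80
County property tax = $1,667.49 × 4 = $6,669.96
Total annual escrow = $14,465.40
Per month = $14,465.40 / 12 = $1,205.45

$1,205.45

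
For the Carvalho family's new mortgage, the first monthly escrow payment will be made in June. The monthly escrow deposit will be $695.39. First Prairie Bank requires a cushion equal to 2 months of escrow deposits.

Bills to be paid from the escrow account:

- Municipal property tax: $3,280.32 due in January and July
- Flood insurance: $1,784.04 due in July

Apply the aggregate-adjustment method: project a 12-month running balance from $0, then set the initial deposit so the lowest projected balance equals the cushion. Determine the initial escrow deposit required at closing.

$5,064.36

Cushion = 2 × $695.39 = $1,390.78
Trial balance (start $0, +$695.39 each month, − disbursements):
  Jun: +$695.39 → $695.39
  Jul: +$695.39 − $5,064.36 → -$3,673.58
  Aug: +$695.39 → -$2,978.19
  Sep: +$695.39 → -$2,282.80
  Oct: +$695.39 → -$1,587.41
  Nov: +$695.39 → -$892.02
  Dec: +$695.39 → -$196.63
  Jan: +$695.39 − $3,280.32 → -$2,781.56
  Feb: +$695.39 → -$2,086.17
  Mar: +$695.39 → -$1,390.78
  Apr: +$695.39 → -$695.39
  May: +$695.39 → $0.00
Lowest trial balance = -$3,673.58 (Jul)
Initial deposit = cushion − low point = $1,390.78 − (-$3,673.58) = $5,064.36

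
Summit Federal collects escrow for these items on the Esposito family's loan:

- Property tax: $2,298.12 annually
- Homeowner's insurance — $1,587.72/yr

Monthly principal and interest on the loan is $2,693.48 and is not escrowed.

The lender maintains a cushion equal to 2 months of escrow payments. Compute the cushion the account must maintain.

$647.64

Property tax — $2,298.12 per year
Homeowner's insurance — $1,587.72 per year
Combined annual = $2,298.12 + $1,587.72 = $3,885.84
Monthly = $3,885.84 / 12 = $323.82
Required cushion = 2 × $323.82 = $647.64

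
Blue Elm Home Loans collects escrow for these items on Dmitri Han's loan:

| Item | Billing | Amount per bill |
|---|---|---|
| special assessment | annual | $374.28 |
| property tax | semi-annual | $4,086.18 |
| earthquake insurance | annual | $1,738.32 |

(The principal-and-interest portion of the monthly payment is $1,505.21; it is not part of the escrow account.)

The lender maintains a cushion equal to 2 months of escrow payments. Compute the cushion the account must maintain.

$1,714.16

Special assessment: $374.28
Property tax: $4,086.18 × 2 = $8,172.36
Earthquake insurance: $1,738.32
Annual escrow total = $10,284.96
Per month = $10,284.96 / 12 = $857.08
Cushion = 2 × $857.08 = $1,714.16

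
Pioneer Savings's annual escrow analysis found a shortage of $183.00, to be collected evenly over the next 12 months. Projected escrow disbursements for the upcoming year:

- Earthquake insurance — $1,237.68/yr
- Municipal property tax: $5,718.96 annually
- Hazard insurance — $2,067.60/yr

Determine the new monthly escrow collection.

$767.27

Earthquake insurance = $1,237.68/yr
Municipal property tax = $5,718.96/yr
Hazard insurance = $2,067.60/yr
Total annual escrow = $9,024.24
Per month = $9,024.24 ÷ 12 = $752.02
Shortage spread = $183.00 ÷ 12 = $15.25/mo
New monthly escrow = $752.02 + $15.25 = $767.27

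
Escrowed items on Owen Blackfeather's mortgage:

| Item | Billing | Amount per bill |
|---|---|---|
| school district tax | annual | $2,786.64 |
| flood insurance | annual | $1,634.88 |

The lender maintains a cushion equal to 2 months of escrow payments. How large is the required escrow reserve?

$736.92

School district tax — $2,786.64 annually
Flood insurance — $1,634.88 annually
Yearly total = $2,786.64 + $1,634.88 = $4,421.52
Monthly escrow = $4,421.52 / 12 = $368.46
Reserve = 2 × $368.46 = $736.92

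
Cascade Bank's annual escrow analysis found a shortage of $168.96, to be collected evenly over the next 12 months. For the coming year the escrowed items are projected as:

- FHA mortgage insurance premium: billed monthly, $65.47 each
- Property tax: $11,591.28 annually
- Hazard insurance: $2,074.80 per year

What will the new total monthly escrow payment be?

FHA mortgage insurance premium — $65.47 × 12 = $785.64
Property tax — $11,591.28
Hazard insurance — $2,074.80
Total per year = $785.64 + $11,591.28 + $2,074.80 = $14,451.72
Monthly escrow = $14,451.72 ÷ 12 = $1,204.31
Shortage spread = $168.96 ÷ 12 = $14.08/mo
New monthly escrow = $1,204.31 + $14.08 = $1,218.39

$1,218.39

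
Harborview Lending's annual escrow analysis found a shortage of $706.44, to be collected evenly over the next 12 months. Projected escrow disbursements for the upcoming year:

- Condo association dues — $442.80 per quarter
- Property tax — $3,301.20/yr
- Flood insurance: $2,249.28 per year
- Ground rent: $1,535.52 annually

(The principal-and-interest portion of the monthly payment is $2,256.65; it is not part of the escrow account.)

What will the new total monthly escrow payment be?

Condo association dues — $442.80 × 4 = $1,771.20 per year
Property tax — $3,301.20 per year
Flood insurance — $2,249.28 per year
Ground rent — $1,535.52 per year
Total per year = $1,771.20 + $3,301.20 + $2,249.28 + $1,535.52 = $8,857.20
Monthly = $8,857.20 / 12 = $738.10
Shortage spread = $706.44 ÷ 12 = $58.87/mo
Adjusted monthly = $738.10 + $58.87 = $796.97

$796.97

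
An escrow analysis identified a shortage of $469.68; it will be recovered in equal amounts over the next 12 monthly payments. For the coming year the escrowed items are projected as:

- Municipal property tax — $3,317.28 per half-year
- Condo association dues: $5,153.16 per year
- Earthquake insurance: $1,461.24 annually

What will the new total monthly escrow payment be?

Municipal property tax: $3,317.28 × 2 = $6,634.56 annually
Condo association dues: $5,153.16 annually
Earthquake insurance: $1,461.24 annually
Combined annual = $6,634.56 + $5,153.16 + $1,461.24 = $13,248.96
Monthly = $13,248.96 / 12 = $1,104.08
Shortage per month = $469.68 / 12 = $39.14
New monthly escrow = $1,104.08 + $39.14 = $1,143.22

$1,143.22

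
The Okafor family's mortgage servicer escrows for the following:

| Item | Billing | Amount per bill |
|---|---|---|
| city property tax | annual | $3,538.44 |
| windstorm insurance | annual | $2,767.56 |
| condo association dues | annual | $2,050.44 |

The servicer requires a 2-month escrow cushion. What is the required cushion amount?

City property tax — $3,538.44 annually
Windstorm insurance — $2,767.56 annually
Condo association dues — $2,050.44 annually
Total annual escrow = $3,538.44 + $2,767.56 + $2,050.44 = $8,356.44
Base monthly escrow = $8,356.44 / 12 = $696.37
Cushion = 2 × $696.37 = $1,392.74

$1,392.74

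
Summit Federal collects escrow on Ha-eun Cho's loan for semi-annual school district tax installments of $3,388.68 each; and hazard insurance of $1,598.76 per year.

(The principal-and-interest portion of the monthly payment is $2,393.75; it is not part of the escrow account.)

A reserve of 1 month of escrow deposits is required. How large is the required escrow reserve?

School district tax = $3,388.68 × 2 = $6,777.36 annually
Hazard insurance = $1,598.76 annually
Total per year = $8,376.12
Base monthly escrow = $8,376.12 ÷ 12 = $698.01
Cushion = 1 × $698.01 = $698.01

$698.01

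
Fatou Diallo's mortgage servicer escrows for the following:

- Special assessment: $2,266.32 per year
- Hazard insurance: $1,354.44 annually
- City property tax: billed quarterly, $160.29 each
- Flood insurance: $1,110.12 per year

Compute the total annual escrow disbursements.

Special assessment — $2,266.32 per year
Hazard insurance — $1,354.44 per year
City property tax — $160.29 × 4 = $641.16 per year
Flood insurance — $1,110.12 per year
Yearly total = $2,266.32 + $1,354.44 + $641.16 + $1,110.12 = $5,372.04

$5,372.04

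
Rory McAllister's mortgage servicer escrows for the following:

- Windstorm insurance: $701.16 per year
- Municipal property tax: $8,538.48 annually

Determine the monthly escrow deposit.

Windstorm insurance: $701.16 per year
Municipal property tax: $8,538.48 per year
Total annual escrow = $9,239.64
Per month = $9,239.64 ÷ 12 = $769.97

$769.97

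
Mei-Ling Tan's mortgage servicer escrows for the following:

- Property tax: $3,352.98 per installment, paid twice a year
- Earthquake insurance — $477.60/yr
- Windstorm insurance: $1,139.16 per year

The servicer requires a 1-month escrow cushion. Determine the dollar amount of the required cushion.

Property tax — $3,352.98 × 2 = $6,705.96 per year
Earthquake insurance — $477.60 per year
Windstorm insurance — $1,139.16 per year
Yearly total = $8,322.72
Per month = $8,322.72 ÷ 12 = $693.56
Reserve = 1 × $693.56 = $693.56

$693.56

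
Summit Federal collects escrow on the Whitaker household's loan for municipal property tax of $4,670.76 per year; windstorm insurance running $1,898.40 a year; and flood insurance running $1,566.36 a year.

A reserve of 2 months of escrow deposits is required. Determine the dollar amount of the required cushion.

$1,355.92

Municipal property tax — $4,670.76 annually
Windstorm insurance — $1,898.40 annually
Flood insurance — $1,566.36 annually
Combined annual = $4,670.76 + $1,898.40 + $1,566.36 = $8,135.52
Base monthly escrow = $8,135.52 / 12 = $677.96
Cushion = 2 × $677.96 = $1,355.92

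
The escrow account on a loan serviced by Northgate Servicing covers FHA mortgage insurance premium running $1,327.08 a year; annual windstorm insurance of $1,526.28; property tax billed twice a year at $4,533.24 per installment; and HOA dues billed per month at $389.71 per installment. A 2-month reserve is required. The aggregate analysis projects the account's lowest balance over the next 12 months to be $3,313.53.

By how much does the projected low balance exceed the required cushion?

FHA mortgage insurance premium — $1,327.08 per year
Windstorm insurance — $1,526.28 per year
Property tax — $4,533.24 × 2 = $9,066.48 per year
HOA dues — $389.71 × 12 = $4,676.52 per year
Yearly total = $1,327.08 + $1,526.28 + $9,066.48 + $4,676.52 = $16,596.36
Per month = $16,596.36 ÷ 12 = $1,383.03
Required cushion = 2 × $1,383.03 = $2,766.06
Surplus = $3,313.53 − $2,766.06 = $547.47

$547.47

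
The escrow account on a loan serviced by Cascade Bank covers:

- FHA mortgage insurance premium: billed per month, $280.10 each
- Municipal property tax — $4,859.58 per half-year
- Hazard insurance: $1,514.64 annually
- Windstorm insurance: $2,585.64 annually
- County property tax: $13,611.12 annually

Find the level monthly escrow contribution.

$2,565.98

FHA mortgage insurance premium: $280.10 × 12 = $3,361.20 annually
Municipal property tax: $4,859.58 × 2 = $9,719.16 annually
Hazard insurance: $1,514.64 annually
Windstorm insurance: $2,585.64 annually
County property tax: $13,611.12 annually
Combined annual = $3,361.20 + $9,719.16 + $1,514.64 + $2,585.64 + $13,611.12 = $30,791.76
Monthly escrow = $30,791.76 / 12 = $2,565.98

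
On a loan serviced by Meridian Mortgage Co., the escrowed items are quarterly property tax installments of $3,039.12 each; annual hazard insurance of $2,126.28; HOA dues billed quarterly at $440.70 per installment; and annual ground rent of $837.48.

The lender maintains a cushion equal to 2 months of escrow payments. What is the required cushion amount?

$2,813.84

Property tax — $3,039.12 × 4 = $12,156.48 annually
Hazard insurance — $2,126.28 annually
HOA dues — $440.70 × 4 = $1,762.80 annually
Ground rent — $837.48 annually
Total annual escrow = $12,156.48 + $2,126.28 + $1,762.80 + $837.48 = $16,883.04
Per month = $16,883.04 / 12 = $1,406.92
Required cushion = 2 × $1,406.92 = $2,813.84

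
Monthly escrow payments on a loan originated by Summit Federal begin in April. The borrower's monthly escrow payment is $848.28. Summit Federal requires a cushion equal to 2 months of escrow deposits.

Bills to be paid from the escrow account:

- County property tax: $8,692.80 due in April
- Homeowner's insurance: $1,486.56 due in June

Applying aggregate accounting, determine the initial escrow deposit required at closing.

Cushion = 2 × $848.28 = $1,696.56
Trial balance (start $0, +$848.28 each month, − disbursements):
  Apr: +$848.28 − $8,692.80 → -$7,844.52
  May: +$848.28 → -$6,996.24
  Jun: +$848.28 − $1,486.56 → -$7,634.52
  Jul: +$848.28 → -$6,786.24
  Aug: +$848.28 → -$5,937.96
  Sep: +$848.28 → -$5,089.68
  Oct: +$848.28 → -$4,241.40
  Nov: +$848.28 → -$3,393.12
  Dec: +$848.28 → -$2,544.84
  Jan: +$848.28 → -$1,696.56
  Feb: +$848.28 → -$848.28
  Mar: +$848.28 → $0.00
Lowest trial balance = -$7,844.52 (Apr)
Initial deposit = cushion − low point = $1,696.56 − (-$7,844.52) = $9,541.08

$9,541.08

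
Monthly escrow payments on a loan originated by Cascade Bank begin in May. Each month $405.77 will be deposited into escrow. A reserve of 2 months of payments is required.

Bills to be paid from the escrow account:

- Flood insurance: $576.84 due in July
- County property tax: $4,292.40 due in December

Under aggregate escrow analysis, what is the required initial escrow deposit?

$2,434.62

Cushion = 2 × $405.77 = $811.54
Trial balance (start $0, +$405.77 each month, − disbursements):
  May: +$405.77 → $405.77
  Jun: +$405.77 → $811.54
  Jul: +$405.77 − $576.84 → $640.47
  Aug: +$405.77 → $1,046.24
  Sep: +$405.77 → $1,452.01
  Oct: +$405.77 → $1,857.78
  Nov: +$405.77 → $2,263.55
  Dec: +$405.77 − $4,292.40 → -$1,623.08
  Jan: +$405.77 → -$1,217.31
  Feb: +$405.77 → -$811.54
  Mar: +$405.77 → -$405.77
  Apr: +$405.77 → $0.00
Lowest trial balance = -$1,623.08 (Dec)
Initial deposit = cushion − low point = $811.54 − (-$1,623.08) = $2,434.62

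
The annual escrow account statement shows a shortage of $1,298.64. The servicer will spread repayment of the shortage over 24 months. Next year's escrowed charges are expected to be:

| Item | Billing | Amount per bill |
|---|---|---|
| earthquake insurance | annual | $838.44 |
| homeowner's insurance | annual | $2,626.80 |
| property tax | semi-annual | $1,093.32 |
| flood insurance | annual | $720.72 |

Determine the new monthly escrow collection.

Earthquake insurance — $838.44 per year
Homeowner's insurance — $2,626.80 per year
Property tax — $1,093.32 × 2 = $2,186.64 per year
Flood insurance — $720.72 per year
Yearly total = $838.44 + $2,626.80 + $2,186.64 + $720.72 = $6,372.60
Monthly escrow = $6,372.60 ÷ 12 = $531.05
Monthly shortage recovery: $1,298.64 ÷ 24 = $54.11
Adjusted monthly = $531.05 + $54.11 = $585.16

$585.16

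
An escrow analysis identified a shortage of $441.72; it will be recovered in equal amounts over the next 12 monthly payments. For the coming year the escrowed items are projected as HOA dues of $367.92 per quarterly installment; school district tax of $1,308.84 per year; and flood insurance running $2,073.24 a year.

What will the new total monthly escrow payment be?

$441.29

HOA dues: $367.92 × 4 = $1,471.68
School district tax: $1,308.84
Flood insurance: $2,073.24
Yearly total = $4,853.76
Base monthly escrow = $4,853.76 ÷ 12 = $404.48
Monthly shortage recovery: $441.72 ÷ 12 = $36.81
New monthly escrow = $404.48 + $36.81 = $441.29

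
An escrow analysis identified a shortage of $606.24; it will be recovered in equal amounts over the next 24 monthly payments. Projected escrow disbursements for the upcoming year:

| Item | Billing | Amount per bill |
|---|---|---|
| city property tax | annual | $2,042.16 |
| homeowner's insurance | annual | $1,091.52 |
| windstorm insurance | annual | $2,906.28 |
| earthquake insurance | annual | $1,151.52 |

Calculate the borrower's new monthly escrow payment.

$624.55

City property tax: $2,042.16 annually
Homeowner's insurance: $1,091.52 annually
Windstorm insurance: $2,906.28 annually
Earthquake insurance: $1,151.52 annually
Yearly total = $2,042.16 + $1,091.52 + $2,906.28 + $1,151.52 = $7,191.48
Base monthly escrow = $7,191.48 / 12 = $599.29
Shortage spread = $606.24 / 24 = $25.26/mo
Adjusted monthly = $599.29 + $25.26 = $624.55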